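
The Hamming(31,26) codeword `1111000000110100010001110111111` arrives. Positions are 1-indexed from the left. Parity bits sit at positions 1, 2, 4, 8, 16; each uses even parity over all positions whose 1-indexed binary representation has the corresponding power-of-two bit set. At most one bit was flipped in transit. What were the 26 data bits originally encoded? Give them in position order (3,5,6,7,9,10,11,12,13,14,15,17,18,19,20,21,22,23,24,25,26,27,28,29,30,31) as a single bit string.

10010011010010001110111111

s1: b1⊕b3⊕b5⊕b7⊕b9⊕b11⊕b13⊕b15⊕b17⊕b19⊕b21⊕b23⊕b25⊕b27⊕b29⊕b31 = 1⊕1⊕0⊕0⊕0⊕1⊕0⊕0⊕0⊕0⊕0⊕1⊕0⊕1⊕1⊕1 = 1
s2: b2⊕b3⊕b6⊕b7⊕b10⊕b11⊕b14⊕b15⊕b18⊕b19⊕b22⊕b23⊕b26⊕b27⊕b30⊕b31 = 1⊕1⊕0⊕0⊕0⊕1⊕1⊕0⊕1⊕0⊕1⊕1⊕1⊕1⊕1⊕1 = 1
s4: b4⊕b5⊕b6⊕b7⊕b12⊕b13⊕b14⊕b15⊕b20⊕b21⊕b22⊕b23⊕b28⊕b29⊕b30⊕b31 = 1⊕0⊕0⊕0⊕1⊕0⊕1⊕0⊕0⊕0⊕1⊕1⊕1⊕1⊕1⊕1 = 1
s8: b8⊕b9⊕b10⊕b11⊕b12⊕b13⊕b14⊕b15⊕b24⊕b25⊕b26⊕b27⊕b28⊕b29⊕b30⊕b31 = 0⊕0⊕0⊕1⊕1⊕0⊕1⊕0⊕1⊕0⊕1⊕1⊕1⊕1⊕1⊕1 = 0
s16: b16⊕b17⊕b18⊕b19⊕b20⊕b21⊕b22⊕b23⊕b24⊕b25⊕b26⊕b27⊕b28⊕b29⊕b30⊕b31 = 0⊕0⊕1⊕0⊕0⊕0⊕1⊕1⊕1⊕0⊕1⊕1⊕1⊕1⊕1⊕1 = 0
Syndrome (s16...s1) = 00111 → position 7.
Flip bit 7: corrected codeword = 1111001000110100010001110111111
Data bits at positions 3,5,6,7,9,10,11,12,13,14,15,17,18,19,20,21,22,23,24,25,26,27,28,29,30,31: 10010011010010001110111111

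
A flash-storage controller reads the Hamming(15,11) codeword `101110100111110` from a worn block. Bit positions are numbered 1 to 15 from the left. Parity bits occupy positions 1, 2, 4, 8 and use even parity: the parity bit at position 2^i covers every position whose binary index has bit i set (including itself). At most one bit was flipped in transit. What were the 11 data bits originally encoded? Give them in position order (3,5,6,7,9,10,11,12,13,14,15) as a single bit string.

s1: b1⊕b3⊕b5⊕b7⊕b9⊕b11⊕b13⊕b15 = 1⊕1⊕1⊕1⊕0⊕1⊕1⊕0 = 0
s2: b2⊕b3⊕b6⊕b7⊕b10⊕b11⊕b14⊕b15 = 0⊕1⊕0⊕1⊕1⊕1⊕1⊕0 = 1
s4: b4⊕b5⊕b6⊕b7⊕b12⊕b13⊕b14⊕b15 = 1⊕1⊕0⊕1⊕1⊕1⊕1⊕0 = 0
s8: b8⊕b9⊕b10⊕b11⊕b12⊕b13⊕b14⊕b15 = 0⊕0⊕1⊕1⊕1⊕1⊕1⊕0 = 1
Syndrome (s8...s1) = 1010 → position 10.
Flip bit 10: corrected codeword = 101110100011110
Data bits at positions 3,5,6,7,9,10,11,12,13,14,15: 11010011110

11010011110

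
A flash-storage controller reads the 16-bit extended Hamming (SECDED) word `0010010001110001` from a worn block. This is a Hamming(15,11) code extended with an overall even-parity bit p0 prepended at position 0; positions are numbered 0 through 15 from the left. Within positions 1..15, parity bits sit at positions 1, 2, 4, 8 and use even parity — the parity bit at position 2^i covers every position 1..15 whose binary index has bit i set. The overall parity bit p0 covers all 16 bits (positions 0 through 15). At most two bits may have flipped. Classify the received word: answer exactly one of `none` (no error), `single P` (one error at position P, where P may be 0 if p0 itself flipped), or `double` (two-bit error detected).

none

s1: b1⊕b3⊕b5⊕b7⊕b9⊕b11⊕b13⊕b15 = 0⊕0⊕1⊕0⊕1⊕1⊕0⊕1 = 0
s2: b2⊕b3⊕b6⊕b7⊕b10⊕b11⊕b14⊕b15 = 1⊕0⊕0⊕0⊕1⊕1⊕0⊕1 = 0
s4: b4⊕b5⊕b6⊕b7⊕b12⊕b13⊕b14⊕b15 = 0⊕1⊕0⊕0⊕0⊕0⊕0⊕1 = 0
s8: b8⊕b9⊕b10⊕b11⊕b12⊕b13⊕b14⊕b15 = 0⊕1⊕1⊕1⊕0⊕0⊕0⊕1 = 0
Syndrome (s8...s1) = 0000 → position 0 (no error).
Overall parity (XOR of all 16 bits, including p0): 0⊕0⊕1⊕0⊕0⊕1⊕0⊕0⊕0⊕1⊕1⊕1⊕0⊕0⊕0⊕1 = 0
Overall=0, syndrome position=0 → no error.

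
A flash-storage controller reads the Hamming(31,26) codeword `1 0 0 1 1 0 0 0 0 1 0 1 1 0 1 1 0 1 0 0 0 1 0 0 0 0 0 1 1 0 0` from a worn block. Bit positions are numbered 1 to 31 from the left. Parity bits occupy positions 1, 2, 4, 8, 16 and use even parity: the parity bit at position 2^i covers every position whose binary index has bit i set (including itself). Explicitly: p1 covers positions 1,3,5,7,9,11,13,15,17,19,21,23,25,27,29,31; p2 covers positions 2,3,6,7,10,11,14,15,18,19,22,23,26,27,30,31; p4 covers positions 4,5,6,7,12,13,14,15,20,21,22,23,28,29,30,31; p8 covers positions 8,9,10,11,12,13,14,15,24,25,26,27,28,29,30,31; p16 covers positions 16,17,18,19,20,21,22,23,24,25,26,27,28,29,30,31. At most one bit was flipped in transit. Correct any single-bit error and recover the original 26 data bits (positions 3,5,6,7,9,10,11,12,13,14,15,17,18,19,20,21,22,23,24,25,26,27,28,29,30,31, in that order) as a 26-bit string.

01000101101110001000001100

s1: b1⊕b3⊕b5⊕b7⊕b9⊕b11⊕b13⊕b15⊕b17⊕b19⊕b21⊕b23⊕b25⊕b27⊕b29⊕b31 = 1⊕0⊕1⊕0⊕0⊕0⊕1⊕1⊕0⊕0⊕0⊕0⊕0⊕0⊕1⊕0 = 1
s2: b2⊕b3⊕b6⊕b7⊕b10⊕b11⊕b14⊕b15⊕b18⊕b19⊕b22⊕b23⊕b26⊕b27⊕b30⊕b31 = 0⊕0⊕0⊕0⊕1⊕0⊕0⊕1⊕1⊕0⊕1⊕0⊕0⊕0⊕0⊕0 = 0
s4: b4⊕b5⊕b6⊕b7⊕b12⊕b13⊕b14⊕b15⊕b20⊕b21⊕b22⊕b23⊕b28⊕b29⊕b30⊕b31 = 1⊕1⊕0⊕0⊕1⊕1⊕0⊕1⊕0⊕0⊕1⊕0⊕1⊕1⊕0⊕0 = 0
s8: b8⊕b9⊕b10⊕b11⊕b12⊕b13⊕b14⊕b15⊕b24⊕b25⊕b26⊕b27⊕b28⊕b29⊕b30⊕b31 = 0⊕0⊕1⊕0⊕1⊕1⊕0⊕1⊕0⊕0⊕0⊕0⊕1⊕1⊕0⊕0 = 0
s16: b16⊕b17⊕b18⊕b19⊕b20⊕b21⊕b22⊕b23⊕b24⊕b25⊕b26⊕b27⊕b28⊕b29⊕b30⊕b31 = 1⊕0⊕1⊕0⊕0⊕0⊕1⊕0⊕0⊕0⊕0⊕0⊕1⊕1⊕0⊕0 = 1
Syndrome (s16...s1) = 10001 → position 17.
Flip bit 17: corrected codeword = 1001100001011011110001000001100
Data bits at positions 3,5,6,7,9,10,11,12,13,14,15,17,18,19,20,21,22,23,24,25,26,27,28,29,30,31: 01000101101110001000001100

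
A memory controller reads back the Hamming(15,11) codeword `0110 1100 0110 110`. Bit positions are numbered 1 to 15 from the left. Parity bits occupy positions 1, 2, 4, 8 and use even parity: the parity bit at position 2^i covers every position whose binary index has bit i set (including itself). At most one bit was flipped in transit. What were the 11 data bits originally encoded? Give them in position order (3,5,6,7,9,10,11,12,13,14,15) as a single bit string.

11100110110

s1: b1⊕b3⊕b5⊕b7⊕b9⊕b11⊕b13⊕b15 = 0⊕1⊕1⊕0⊕0⊕1⊕1⊕0 = 0
s2: b2⊕b3⊕b6⊕b7⊕b10⊕b11⊕b14⊕b15 = 1⊕1⊕1⊕0⊕1⊕1⊕1⊕0 = 0
s4: b4⊕b5⊕b6⊕b7⊕b12⊕b13⊕b14⊕b15 = 0⊕1⊕1⊕0⊕0⊕1⊕1⊕0 = 0
s8: b8⊕b9⊕b10⊕b11⊕b12⊕b13⊕b14⊕b15 = 0⊕0⊕1⊕1⊕0⊕1⊕1⊕0 = 0
Syndrome (s8...s1) = 0000 → position 0 (no error).
No correction needed.
Data bits at positions 3,5,6,7,9,10,11,12,13,14,15: 11100110110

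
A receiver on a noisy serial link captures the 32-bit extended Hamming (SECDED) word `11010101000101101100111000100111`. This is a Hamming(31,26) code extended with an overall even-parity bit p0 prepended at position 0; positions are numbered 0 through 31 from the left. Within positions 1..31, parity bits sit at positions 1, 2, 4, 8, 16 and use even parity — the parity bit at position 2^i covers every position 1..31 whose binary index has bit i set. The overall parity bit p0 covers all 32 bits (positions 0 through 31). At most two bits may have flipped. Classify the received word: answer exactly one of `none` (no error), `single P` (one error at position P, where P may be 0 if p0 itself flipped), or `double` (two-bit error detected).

s1: b1⊕b3⊕b5⊕b7⊕b9⊕b11⊕b13⊕b15⊕b17⊕b19⊕b21⊕b23⊕b25⊕b27⊕b29⊕b31 = 1⊕1⊕1⊕1⊕0⊕1⊕1⊕0⊕1⊕0⊕1⊕0⊕0⊕0⊕1⊕1 = 0
s2: b2⊕b3⊕b6⊕b7⊕b10⊕b11⊕b14⊕b15⊕b18⊕b19⊕b22⊕b23⊕b26⊕b27⊕b30⊕b31 = 0⊕1⊕0⊕1⊕0⊕1⊕1⊕0⊕0⊕0⊕1⊕0⊕1⊕0⊕1⊕1 = 0
s4: b4⊕b5⊕b6⊕b7⊕b12⊕b13⊕b14⊕b15⊕b20⊕b21⊕b22⊕b23⊕b28⊕b29⊕b30⊕b31 = 0⊕1⊕0⊕1⊕0⊕1⊕1⊕0⊕1⊕1⊕1⊕0⊕0⊕1⊕1⊕1 = 0
s8: b8⊕b9⊕b10⊕b11⊕b12⊕b13⊕b14⊕b15⊕b24⊕b25⊕b26⊕b27⊕b28⊕b29⊕b30⊕b31 = 0⊕0⊕0⊕1⊕0⊕1⊕1⊕0⊕0⊕0⊕1⊕0⊕0⊕1⊕1⊕1 = 1
s16: b16⊕b17⊕b18⊕b19⊕b20⊕b21⊕b22⊕b23⊕b24⊕b25⊕b26⊕b27⊕b28⊕b29⊕b30⊕b31 = 1⊕1⊕0⊕0⊕1⊕1⊕1⊕0⊕0⊕0⊕1⊕0⊕0⊕1⊕1⊕1 = 1
Syndrome (s16...s1) = 11000 → position 24.
Overall parity (XOR of all 32 bits, including p0): 1⊕1⊕0⊕1⊕0⊕1⊕0⊕1⊕0⊕0⊕0⊕1⊕0⊕1⊕1⊕0⊕1⊕1⊕0⊕0⊕1⊕1⊕1⊕0⊕0⊕0⊕1⊕0⊕0⊕1⊕1⊕1 = 1
Overall=1, syndrome position=24 → single-bit error at position 24.

single 24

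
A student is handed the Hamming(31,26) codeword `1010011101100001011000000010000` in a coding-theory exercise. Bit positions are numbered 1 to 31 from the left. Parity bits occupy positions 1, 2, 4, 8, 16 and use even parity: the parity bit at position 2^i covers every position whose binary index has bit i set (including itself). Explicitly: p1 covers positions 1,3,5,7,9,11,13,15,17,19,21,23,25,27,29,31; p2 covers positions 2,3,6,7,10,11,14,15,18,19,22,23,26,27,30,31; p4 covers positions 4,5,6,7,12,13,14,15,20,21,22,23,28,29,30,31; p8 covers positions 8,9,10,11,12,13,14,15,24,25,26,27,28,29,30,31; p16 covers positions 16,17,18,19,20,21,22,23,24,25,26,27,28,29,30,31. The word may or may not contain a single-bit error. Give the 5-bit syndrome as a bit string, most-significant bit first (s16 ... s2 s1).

s1: b1⊕b3⊕b5⊕b7⊕b9⊕b11⊕b13⊕b15⊕b17⊕b19⊕b21⊕b23⊕b25⊕b27⊕b29⊕b31 = 1⊕1⊕0⊕1⊕0⊕1⊕0⊕0⊕0⊕1⊕0⊕0⊕0⊕1⊕0⊕0 = 0
s2: b2⊕b3⊕b6⊕b7⊕b10⊕b11⊕b14⊕b15⊕b18⊕b19⊕b22⊕b23⊕b26⊕b27⊕b30⊕b31 = 0⊕1⊕1⊕1⊕1⊕1⊕0⊕0⊕1⊕1⊕0⊕0⊕0⊕1⊕0⊕0 = 0
s4: b4⊕b5⊕b6⊕b7⊕b12⊕b13⊕b14⊕b15⊕b20⊕b21⊕b22⊕b23⊕b28⊕b29⊕b30⊕b31 = 0⊕0⊕1⊕1⊕0⊕0⊕0⊕0⊕0⊕0⊕0⊕0⊕0⊕0⊕0⊕0 = 0
s8: b8⊕b9⊕b10⊕b11⊕b12⊕b13⊕b14⊕b15⊕b24⊕b25⊕b26⊕b27⊕b28⊕b29⊕b30⊕b31 = 1⊕0⊕1⊕1⊕0⊕0⊕0⊕0⊕0⊕0⊕0⊕1⊕0⊕0⊕0⊕0 = 0
s16: b16⊕b17⊕b18⊕b19⊕b20⊕b21⊕b22⊕b23⊕b24⊕b25⊕b26⊕b27⊕b28⊕b29⊕b30⊕b31 = 1⊕0⊕1⊕1⊕0⊕0⊕0⊕0⊕0⊕0⊕0⊕1⊕0⊕0⊕0⊕0 = 0
Syndrome (s16...s1) = 00000 → position 0 (no error).

00000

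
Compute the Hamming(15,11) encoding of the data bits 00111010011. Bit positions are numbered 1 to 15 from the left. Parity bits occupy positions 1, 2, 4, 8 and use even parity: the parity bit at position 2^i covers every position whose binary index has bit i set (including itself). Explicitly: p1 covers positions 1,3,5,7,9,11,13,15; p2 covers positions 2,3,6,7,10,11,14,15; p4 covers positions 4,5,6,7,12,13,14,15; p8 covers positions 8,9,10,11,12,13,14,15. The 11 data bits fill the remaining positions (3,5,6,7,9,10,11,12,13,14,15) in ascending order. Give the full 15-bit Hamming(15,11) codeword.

Place data bits at non-power-of-two positions: b3=0, b5=0, b6=1, b7=1, b9=1, b10=0, b11=1, b12=0, b13=0, b14=1, b15=1.
p1 = XOR of data positions {3,5,7,9,11,13,15} = 0⊕0⊕1⊕1⊕1⊕0⊕1 = 0
p2 = XOR of data positions {3,6,7,10,11,14,15} = 0⊕1⊕1⊕0⊕1⊕1⊕1 = 1
p4 = XOR of data positions {5,6,7,12,13,14,15} = 0⊕1⊕1⊕0⊕0⊕1⊕1 = 0
p8 = XOR of data positions {9,10,11,12,13,14,15} = 1⊕0⊕1⊕0⊕0⊕1⊕1 = 0
Codeword b1..b15 = 010001101010011

010001101010011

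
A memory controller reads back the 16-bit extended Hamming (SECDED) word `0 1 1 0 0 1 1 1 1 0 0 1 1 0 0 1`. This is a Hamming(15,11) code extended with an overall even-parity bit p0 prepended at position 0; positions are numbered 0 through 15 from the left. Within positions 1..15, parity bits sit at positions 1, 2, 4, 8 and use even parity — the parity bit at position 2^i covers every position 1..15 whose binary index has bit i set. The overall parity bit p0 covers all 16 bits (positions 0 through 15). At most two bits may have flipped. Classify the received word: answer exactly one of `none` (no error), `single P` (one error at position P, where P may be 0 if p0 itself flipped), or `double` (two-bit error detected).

single 7

s1: b1⊕b3⊕b5⊕b7⊕b9⊕b11⊕b13⊕b15 = 1⊕0⊕1⊕1⊕0⊕1⊕0⊕1 = 1
s2: b2⊕b3⊕b6⊕b7⊕b10⊕b11⊕b14⊕b15 = 1⊕0⊕1⊕1⊕0⊕1⊕0⊕1 = 1
s4: b4⊕b5⊕b6⊕b7⊕b12⊕b13⊕b14⊕b15 = 0⊕1⊕1⊕1⊕1⊕0⊕0⊕1 = 1
s8: b8⊕b9⊕b10⊕b11⊕b12⊕b13⊕b14⊕b15 = 1⊕0⊕0⊕1⊕1⊕0⊕0⊕1 = 0
Syndrome (s8...s1) = 0111 → position 7.
Overall parity (XOR of all 16 bits, including p0): 0⊕1⊕1⊕0⊕0⊕1⊕1⊕1⊕1⊕0⊕0⊕1⊕1⊕0⊕0⊕1 = 1
Overall=1, syndrome position=7 → single-bit error at position 7.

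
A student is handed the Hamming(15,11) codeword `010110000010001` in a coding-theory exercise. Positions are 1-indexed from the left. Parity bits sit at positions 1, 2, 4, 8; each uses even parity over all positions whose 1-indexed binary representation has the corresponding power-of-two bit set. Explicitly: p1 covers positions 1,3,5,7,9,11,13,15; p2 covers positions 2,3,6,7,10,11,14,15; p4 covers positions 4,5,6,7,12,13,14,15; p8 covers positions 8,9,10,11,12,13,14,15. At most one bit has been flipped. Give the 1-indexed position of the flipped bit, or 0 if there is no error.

7

s1: b1⊕b3⊕b5⊕b7⊕b9⊕b11⊕b13⊕b15 = 0⊕0⊕1⊕0⊕0⊕1⊕0⊕1 = 1
s2: b2⊕b3⊕b6⊕b7⊕b10⊕b11⊕b14⊕b15 = 1⊕0⊕0⊕0⊕0⊕1⊕0⊕1 = 1
s4: b4⊕b5⊕b6⊕b7⊕b12⊕b13⊕b14⊕b15 = 1⊕1⊕0⊕0⊕0⊕0⊕0⊕1 = 1
s8: b8⊕b9⊕b10⊕b11⊕b12⊕b13⊕b14⊕b15 = 0⊕0⊕0⊕1⊕0⊕0⊕0⊕1 = 0
Syndrome (s8...s1) = 0111 → position 7.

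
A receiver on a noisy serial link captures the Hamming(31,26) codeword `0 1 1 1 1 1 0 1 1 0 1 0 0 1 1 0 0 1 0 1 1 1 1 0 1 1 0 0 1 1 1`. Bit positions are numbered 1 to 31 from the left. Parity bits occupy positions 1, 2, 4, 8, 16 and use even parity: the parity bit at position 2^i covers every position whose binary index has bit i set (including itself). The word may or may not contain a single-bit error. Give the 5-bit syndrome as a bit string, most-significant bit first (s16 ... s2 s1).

00000

s1: b1⊕b3⊕b5⊕b7⊕b9⊕b11⊕b13⊕b15⊕b17⊕b19⊕b21⊕b23⊕b25⊕b27⊕b29⊕b31 = 0⊕1⊕1⊕0⊕1⊕1⊕0⊕1⊕0⊕0⊕1⊕1⊕1⊕0⊕1⊕1 = 0
s2: b2⊕b3⊕b6⊕b7⊕b10⊕b11⊕b14⊕b15⊕b18⊕b19⊕b22⊕b23⊕b26⊕b27⊕b30⊕b31 = 1⊕1⊕1⊕0⊕0⊕1⊕1⊕1⊕1⊕0⊕1⊕1⊕1⊕0⊕1⊕1 = 0
s4: b4⊕b5⊕b6⊕b7⊕b12⊕b13⊕b14⊕b15⊕b20⊕b21⊕b22⊕b23⊕b28⊕b29⊕b30⊕b31 = 1⊕1⊕1⊕0⊕0⊕0⊕1⊕1⊕1⊕1⊕1⊕1⊕0⊕1⊕1⊕1 = 0
s8: b8⊕b9⊕b10⊕b11⊕b12⊕b13⊕b14⊕b15⊕b24⊕b25⊕b26⊕b27⊕b28⊕b29⊕b30⊕b31 = 1⊕1⊕0⊕1⊕0⊕0⊕1⊕1⊕0⊕1⊕1⊕0⊕0⊕1⊕1⊕1 = 0
s16: b16⊕b17⊕b18⊕b19⊕b20⊕b21⊕b22⊕b23⊕b24⊕b25⊕b26⊕b27⊕b28⊕b29⊕b30⊕b31 = 0⊕0⊕1⊕0⊕1⊕1⊕1⊕1⊕0⊕1⊕1⊕0⊕0⊕1⊕1⊕1 = 0
Syndrome (s16...s1) = 00000 → position 0 (no error).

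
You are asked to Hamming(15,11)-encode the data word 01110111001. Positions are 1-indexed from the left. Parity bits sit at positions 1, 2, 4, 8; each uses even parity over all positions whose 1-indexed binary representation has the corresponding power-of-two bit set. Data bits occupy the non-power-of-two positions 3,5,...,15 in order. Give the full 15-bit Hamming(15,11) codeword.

010111100111001

Place data bits at non-power-of-two positions: b3=0, b5=1, b6=1, b7=1, b9=0, b10=1, b11=1, b12=1, b13=0, b14=0, b15=1.
p1 = XOR of data positions {3,5,7,9,11,13,15} = 0⊕1⊕1⊕0⊕1⊕0⊕1 = 0
p2 = XOR of data positions {3,6,7,10,11,14,15} = 0⊕1⊕1⊕1⊕1⊕0⊕1 = 1
p4 = XOR of data positions {5,6,7,12,13,14,15} = 1⊕1⊕1⊕1⊕0⊕0⊕1 = 1
p8 = XOR of data positions {9,10,11,12,13,14,15} = 0⊕1⊕1⊕1⊕0⊕0⊕1 = 0
Codeword b1..b15 = 010111100111001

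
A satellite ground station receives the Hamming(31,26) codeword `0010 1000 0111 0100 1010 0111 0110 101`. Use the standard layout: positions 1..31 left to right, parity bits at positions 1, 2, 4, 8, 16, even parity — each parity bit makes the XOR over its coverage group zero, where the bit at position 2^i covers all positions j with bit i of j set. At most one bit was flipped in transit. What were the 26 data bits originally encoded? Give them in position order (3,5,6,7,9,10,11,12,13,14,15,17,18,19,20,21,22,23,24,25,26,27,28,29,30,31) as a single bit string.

11000111010101001110110001

s1: b1⊕b3⊕b5⊕b7⊕b9⊕b11⊕b13⊕b15⊕b17⊕b19⊕b21⊕b23⊕b25⊕b27⊕b29⊕b31 = 0⊕1⊕1⊕0⊕0⊕1⊕0⊕0⊕1⊕1⊕0⊕1⊕0⊕1⊕1⊕1 = 1
s2: b2⊕b3⊕b6⊕b7⊕b10⊕b11⊕b14⊕b15⊕b18⊕b19⊕b22⊕b23⊕b26⊕b27⊕b30⊕b31 = 0⊕1⊕0⊕0⊕1⊕1⊕1⊕0⊕0⊕1⊕1⊕1⊕1⊕1⊕0⊕1 = 0
s4: b4⊕b5⊕b6⊕b7⊕b12⊕b13⊕b14⊕b15⊕b20⊕b21⊕b22⊕b23⊕b28⊕b29⊕b30⊕b31 = 0⊕1⊕0⊕0⊕1⊕0⊕1⊕0⊕0⊕0⊕1⊕1⊕0⊕1⊕0⊕1 = 1
s8: b8⊕b9⊕b10⊕b11⊕b12⊕b13⊕b14⊕b15⊕b24⊕b25⊕b26⊕b27⊕b28⊕b29⊕b30⊕b31 = 0⊕0⊕1⊕1⊕1⊕0⊕1⊕0⊕1⊕0⊕1⊕1⊕0⊕1⊕0⊕1 = 1
s16: b16⊕b17⊕b18⊕b19⊕b20⊕b21⊕b22⊕b23⊕b24⊕b25⊕b26⊕b27⊕b28⊕b29⊕b30⊕b31 = 0⊕1⊕0⊕1⊕0⊕0⊕1⊕1⊕1⊕0⊕1⊕1⊕0⊕1⊕0⊕1 = 1
Syndrome (s16...s1) = 11101 → position 29.
Flip bit 29: corrected codeword = 0010100001110100101001110110001
Data bits at positions 3,5,6,7,9,10,11,12,13,14,15,17,18,19,20,21,22,23,24,25,26,27,28,29,30,31: 11000111010101001110110001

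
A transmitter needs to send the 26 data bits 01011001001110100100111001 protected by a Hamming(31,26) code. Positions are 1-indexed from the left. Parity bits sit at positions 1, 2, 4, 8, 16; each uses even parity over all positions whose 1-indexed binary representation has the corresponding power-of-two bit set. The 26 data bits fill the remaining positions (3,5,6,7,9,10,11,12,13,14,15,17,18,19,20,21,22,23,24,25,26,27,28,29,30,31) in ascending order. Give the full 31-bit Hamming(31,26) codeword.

Place data bits at non-power-of-two positions: b3=0, b5=1, b6=0, b7=1, b9=1, b10=0, b11=0, b12=1, b13=0, b14=0, b15=1, b17=1, b18=1, b19=0, b20=1, b21=0, b22=0, b23=1, b24=0, b25=0, b26=1, b27=1, b28=1, b29=0, b30=0, b31=1.
p1 = XOR of data positions {3,5,7,9,11,13,15,17,19,21,23,25,27,29,31} = 0⊕1⊕1⊕1⊕0⊕0⊕1⊕1⊕0⊕0⊕1⊕0⊕1⊕0⊕1 = 0
p2 = XOR of data positions {3,6,7,10,11,14,15,18,19,22,23,26,27,30,31} = 0⊕0⊕1⊕0⊕0⊕0⊕1⊕1⊕0⊕0⊕1⊕1⊕1⊕0⊕1 = 1
p4 = XOR of data positions {5,6,7,12,13,14,15,20,21,22,23,28,29,30,31} = 1⊕0⊕1⊕1⊕0⊕0⊕1⊕1⊕0⊕0⊕1⊕1⊕0⊕0⊕1 = 0
p8 = XOR of data positions {9,10,11,12,13,14,15,24,25,26,27,28,29,30,31} = 1⊕0⊕0⊕1⊕0⊕0⊕1⊕0⊕0⊕1⊕1⊕1⊕0⊕0⊕1 = 1
p16 = XOR of data positions {17,18,19,20,21,22,23,24,25,26,27,28,29,30,31} = 1⊕1⊕0⊕1⊕0⊕0⊕1⊕0⊕0⊕1⊕1⊕1⊕0⊕0⊕1 = 0
Codeword b1..b31 = 0100101110010010110100100111001

0100101110010010110100100111001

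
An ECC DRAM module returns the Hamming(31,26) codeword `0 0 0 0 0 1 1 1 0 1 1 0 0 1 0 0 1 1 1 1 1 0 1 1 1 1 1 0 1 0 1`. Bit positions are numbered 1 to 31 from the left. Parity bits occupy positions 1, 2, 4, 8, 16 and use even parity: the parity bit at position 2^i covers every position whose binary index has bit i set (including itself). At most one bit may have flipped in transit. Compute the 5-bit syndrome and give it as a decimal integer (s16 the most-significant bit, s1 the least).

2

s1: b1⊕b3⊕b5⊕b7⊕b9⊕b11⊕b13⊕b15⊕b17⊕b19⊕b21⊕b23⊕b25⊕b27⊕b29⊕b31 = 0⊕0⊕0⊕1⊕0⊕1⊕0⊕0⊕1⊕1⊕1⊕1⊕1⊕1⊕1⊕1 = 0
s2: b2⊕b3⊕b6⊕b7⊕b10⊕b11⊕b14⊕b15⊕b18⊕b19⊕b22⊕b23⊕b26⊕b27⊕b30⊕b31 = 0⊕0⊕1⊕1⊕1⊕1⊕1⊕0⊕1⊕1⊕0⊕1⊕1⊕1⊕0⊕1 = 1
s4: b4⊕b5⊕b6⊕b7⊕b12⊕b13⊕b14⊕b15⊕b20⊕b21⊕b22⊕b23⊕b28⊕b29⊕b30⊕b31 = 0⊕0⊕1⊕1⊕0⊕0⊕1⊕0⊕1⊕1⊕0⊕1⊕0⊕1⊕0⊕1 = 0
s8: b8⊕b9⊕b10⊕b11⊕b12⊕b13⊕b14⊕b15⊕b24⊕b25⊕b26⊕b27⊕b28⊕b29⊕b30⊕b31 = 1⊕0⊕1⊕1⊕0⊕0⊕1⊕0⊕1⊕1⊕1⊕1⊕0⊕1⊕0⊕1 = 0
s16: b16⊕b17⊕b18⊕b19⊕b20⊕b21⊕b22⊕b23⊕b24⊕b25⊕b26⊕b27⊕b28⊕b29⊕b30⊕b31 = 0⊕1⊕1⊕1⊕1⊕1⊕0⊕1⊕1⊕1⊕1⊕1⊕0⊕1⊕0⊕1 = 0
Syndrome (s16...s1) = 00010 → position 2.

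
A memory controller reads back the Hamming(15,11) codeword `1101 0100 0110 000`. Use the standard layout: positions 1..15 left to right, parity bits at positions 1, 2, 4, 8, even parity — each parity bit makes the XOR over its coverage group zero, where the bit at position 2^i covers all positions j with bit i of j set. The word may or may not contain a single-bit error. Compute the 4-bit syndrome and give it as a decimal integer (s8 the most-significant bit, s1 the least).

0

s1: b1⊕b3⊕b5⊕b7⊕b9⊕b11⊕b13⊕b15 = 1⊕0⊕0⊕0⊕0⊕1⊕0⊕0 = 0
s2: b2⊕b3⊕b6⊕b7⊕b10⊕b11⊕b14⊕b15 = 1⊕0⊕1⊕0⊕1⊕1⊕0⊕0 = 0
s4: b4⊕b5⊕b6⊕b7⊕b12⊕b13⊕b14⊕b15 = 1⊕0⊕1⊕0⊕0⊕0⊕0⊕0 = 0
s8: b8⊕b9⊕b10⊕b11⊕b12⊕b13⊕b14⊕b15 = 0⊕0⊕1⊕1⊕0⊕0⊕0⊕0 = 0
Syndrome (s8...s1) = 0000 → position 0 (no error).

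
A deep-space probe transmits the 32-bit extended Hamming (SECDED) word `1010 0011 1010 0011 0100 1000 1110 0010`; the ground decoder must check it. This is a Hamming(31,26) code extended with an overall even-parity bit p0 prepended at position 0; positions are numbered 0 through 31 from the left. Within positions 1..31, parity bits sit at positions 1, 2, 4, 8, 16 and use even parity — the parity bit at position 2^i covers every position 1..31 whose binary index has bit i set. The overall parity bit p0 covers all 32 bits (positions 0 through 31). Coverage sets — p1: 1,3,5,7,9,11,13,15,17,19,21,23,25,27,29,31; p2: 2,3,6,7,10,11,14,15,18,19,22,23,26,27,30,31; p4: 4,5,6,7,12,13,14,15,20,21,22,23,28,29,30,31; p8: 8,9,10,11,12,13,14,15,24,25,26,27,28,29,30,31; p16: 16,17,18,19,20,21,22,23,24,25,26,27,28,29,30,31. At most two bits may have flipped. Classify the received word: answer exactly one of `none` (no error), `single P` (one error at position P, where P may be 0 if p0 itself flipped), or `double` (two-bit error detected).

s1: b1⊕b3⊕b5⊕b7⊕b9⊕b11⊕b13⊕b15⊕b17⊕b19⊕b21⊕b23⊕b25⊕b27⊕b29⊕b31 = 0⊕0⊕0⊕1⊕0⊕0⊕0⊕1⊕1⊕0⊕0⊕0⊕1⊕0⊕0⊕0 = 0
s2: b2⊕b3⊕b6⊕b7⊕b10⊕b11⊕b14⊕b15⊕b18⊕b19⊕b22⊕b23⊕b26⊕b27⊕b30⊕b31 = 1⊕0⊕1⊕1⊕1⊕0⊕1⊕1⊕0⊕0⊕0⊕0⊕1⊕0⊕1⊕0 = 0
s4: b4⊕b5⊕b6⊕b7⊕b12⊕b13⊕b14⊕b15⊕b20⊕b21⊕b22⊕b23⊕b28⊕b29⊕b30⊕b31 = 0⊕0⊕1⊕1⊕0⊕0⊕1⊕1⊕1⊕0⊕0⊕0⊕0⊕0⊕1⊕0 = 0
s8: b8⊕b9⊕b10⊕b11⊕b12⊕b13⊕b14⊕b15⊕b24⊕b25⊕b26⊕b27⊕b28⊕b29⊕b30⊕b31 = 1⊕0⊕1⊕0⊕0⊕0⊕1⊕1⊕1⊕1⊕1⊕0⊕0⊕0⊕1⊕0 = 0
s16: b16⊕b17⊕b18⊕b19⊕b20⊕b21⊕b22⊕b23⊕b24⊕b25⊕b26⊕b27⊕b28⊕b29⊕b30⊕b31 = 0⊕1⊕0⊕0⊕1⊕0⊕0⊕0⊕1⊕1⊕1⊕0⊕0⊕0⊕1⊕0 = 0
Syndrome (s16...s1) = 00000 → position 0 (no error).
Overall parity (XOR of all 32 bits, including p0): 1⊕0⊕1⊕0⊕0⊕0⊕1⊕1⊕1⊕0⊕1⊕0⊕0⊕0⊕1⊕1⊕0⊕1⊕0⊕0⊕1⊕0⊕0⊕0⊕1⊕1⊕1⊕0⊕0⊕0⊕1⊕0 = 0
Overall=0, syndrome position=0 → no error.

none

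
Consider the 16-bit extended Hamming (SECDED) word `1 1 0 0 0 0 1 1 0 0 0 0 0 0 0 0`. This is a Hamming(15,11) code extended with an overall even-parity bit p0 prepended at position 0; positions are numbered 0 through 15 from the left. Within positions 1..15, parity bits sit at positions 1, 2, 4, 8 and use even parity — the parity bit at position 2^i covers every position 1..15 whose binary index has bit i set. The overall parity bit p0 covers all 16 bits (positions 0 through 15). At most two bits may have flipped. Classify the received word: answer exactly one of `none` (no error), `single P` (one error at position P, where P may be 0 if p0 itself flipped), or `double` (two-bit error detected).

s1: b1⊕b3⊕b5⊕b7⊕b9⊕b11⊕b13⊕b15 = 1⊕0⊕0⊕1⊕0⊕0⊕0⊕0 = 0
s2: b2⊕b3⊕b6⊕b7⊕b10⊕b11⊕b14⊕b15 = 0⊕0⊕1⊕1⊕0⊕0⊕0⊕0 = 0
s4: b4⊕b5⊕b6⊕b7⊕b12⊕b13⊕b14⊕b15 = 0⊕0⊕1⊕1⊕0⊕0⊕0⊕0 = 0
s8: b8⊕b9⊕b10⊕b11⊕b12⊕b13⊕b14⊕b15 = 0⊕0⊕0⊕0⊕0⊕0⊕0⊕0 = 0
Syndrome (s8...s1) = 0000 → position 0 (no error).
Overall parity (XOR of all 16 bits, including p0): 1⊕1⊕0⊕0⊕0⊕0⊕1⊕1⊕0⊕0⊕0⊕0⊕0⊕0⊕0⊕0 = 0
Overall=0, syndrome position=0 → no error.

none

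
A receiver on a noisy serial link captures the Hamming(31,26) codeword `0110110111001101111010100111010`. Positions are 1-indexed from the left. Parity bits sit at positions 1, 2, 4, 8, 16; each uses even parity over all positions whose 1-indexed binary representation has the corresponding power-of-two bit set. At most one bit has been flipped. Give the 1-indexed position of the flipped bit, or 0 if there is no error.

s1: b1⊕b3⊕b5⊕b7⊕b9⊕b11⊕b13⊕b15⊕b17⊕b19⊕b21⊕b23⊕b25⊕b27⊕b29⊕b31 = 0⊕1⊕1⊕0⊕1⊕0⊕1⊕0⊕1⊕1⊕1⊕1⊕0⊕1⊕0⊕0 = 1
s2: b2⊕b3⊕b6⊕b7⊕b10⊕b11⊕b14⊕b15⊕b18⊕b19⊕b22⊕b23⊕b26⊕b27⊕b30⊕b31 = 1⊕1⊕1⊕0⊕1⊕0⊕1⊕0⊕1⊕1⊕0⊕1⊕1⊕1⊕1⊕0 = 1
s4: b4⊕b5⊕b6⊕b7⊕b12⊕b13⊕b14⊕b15⊕b20⊕b21⊕b22⊕b23⊕b28⊕b29⊕b30⊕b31 = 0⊕1⊕1⊕0⊕0⊕1⊕1⊕0⊕0⊕1⊕0⊕1⊕1⊕0⊕1⊕0 = 0
s8: b8⊕b9⊕b10⊕b11⊕b12⊕b13⊕b14⊕b15⊕b24⊕b25⊕b26⊕b27⊕b28⊕b29⊕b30⊕b31 = 1⊕1⊕1⊕0⊕0⊕1⊕1⊕0⊕0⊕0⊕1⊕1⊕1⊕0⊕1⊕0 = 1
s16: b16⊕b17⊕b18⊕b19⊕b20⊕b21⊕b22⊕b23⊕b24⊕b25⊕b26⊕b27⊕b28⊕b29⊕b30⊕b31 = 1⊕1⊕1⊕1⊕0⊕1⊕0⊕1⊕0⊕0⊕1⊕1⊕1⊕0⊕1⊕0 = 0
Syndrome (s16...s1) = 01011 → position 11.

11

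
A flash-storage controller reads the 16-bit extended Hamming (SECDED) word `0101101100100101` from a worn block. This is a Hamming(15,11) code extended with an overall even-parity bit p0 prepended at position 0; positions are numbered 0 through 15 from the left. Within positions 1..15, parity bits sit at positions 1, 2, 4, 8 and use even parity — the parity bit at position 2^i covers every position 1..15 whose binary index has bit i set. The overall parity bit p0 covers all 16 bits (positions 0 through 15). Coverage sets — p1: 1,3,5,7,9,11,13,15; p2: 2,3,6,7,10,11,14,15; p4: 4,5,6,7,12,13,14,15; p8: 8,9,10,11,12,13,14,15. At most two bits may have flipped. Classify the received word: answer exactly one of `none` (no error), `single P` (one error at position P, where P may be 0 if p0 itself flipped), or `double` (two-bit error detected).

s1: b1⊕b3⊕b5⊕b7⊕b9⊕b11⊕b13⊕b15 = 1⊕1⊕0⊕1⊕0⊕0⊕1⊕1 = 1
s2: b2⊕b3⊕b6⊕b7⊕b10⊕b11⊕b14⊕b15 = 0⊕1⊕1⊕1⊕1⊕0⊕0⊕1 = 1
s4: b4⊕b5⊕b6⊕b7⊕b12⊕b13⊕b14⊕b15 = 1⊕0⊕1⊕1⊕0⊕1⊕0⊕1 = 1
s8: b8⊕b9⊕b10⊕b11⊕b12⊕b13⊕b14⊕b15 = 0⊕0⊕1⊕0⊕0⊕1⊕0⊕1 = 1
Syndrome (s8...s1) = 1111 → position 15.
Overall parity (XOR of all 16 bits, including p0): 0⊕1⊕0⊕1⊕1⊕0⊕1⊕1⊕0⊕0⊕1⊕0⊕0⊕1⊕0⊕1 = 0
Overall=0, syndrome position=15 → double-bit error detected (uncorrectable).

double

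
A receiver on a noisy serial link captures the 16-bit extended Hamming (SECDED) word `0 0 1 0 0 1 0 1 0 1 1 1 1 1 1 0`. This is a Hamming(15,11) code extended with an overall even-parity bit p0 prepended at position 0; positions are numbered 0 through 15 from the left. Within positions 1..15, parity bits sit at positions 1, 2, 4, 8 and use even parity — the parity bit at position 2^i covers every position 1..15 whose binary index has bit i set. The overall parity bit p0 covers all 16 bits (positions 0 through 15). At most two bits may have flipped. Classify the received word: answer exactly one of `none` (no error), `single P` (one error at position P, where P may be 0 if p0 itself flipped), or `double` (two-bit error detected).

s1: b1⊕b3⊕b5⊕b7⊕b9⊕b11⊕b13⊕b15 = 0⊕0⊕1⊕1⊕1⊕1⊕1⊕0 = 1
s2: b2⊕b3⊕b6⊕b7⊕b10⊕b11⊕b14⊕b15 = 1⊕0⊕0⊕1⊕1⊕1⊕1⊕0 = 1
s4: b4⊕b5⊕b6⊕b7⊕b12⊕b13⊕b14⊕b15 = 0⊕1⊕0⊕1⊕1⊕1⊕1⊕0 = 1
s8: b8⊕b9⊕b10⊕b11⊕b12⊕b13⊕b14⊕b15 = 0⊕1⊕1⊕1⊕1⊕1⊕1⊕0 = 0
Syndrome (s8...s1) = 0111 → position 7.
Overall parity (XOR of all 16 bits, including p0): 0⊕0⊕1⊕0⊕0⊕1⊕0⊕1⊕0⊕1⊕1⊕1⊕1⊕1⊕1⊕0 = 1
Overall=1, syndrome position=7 → single-bit error at position 7.

single 7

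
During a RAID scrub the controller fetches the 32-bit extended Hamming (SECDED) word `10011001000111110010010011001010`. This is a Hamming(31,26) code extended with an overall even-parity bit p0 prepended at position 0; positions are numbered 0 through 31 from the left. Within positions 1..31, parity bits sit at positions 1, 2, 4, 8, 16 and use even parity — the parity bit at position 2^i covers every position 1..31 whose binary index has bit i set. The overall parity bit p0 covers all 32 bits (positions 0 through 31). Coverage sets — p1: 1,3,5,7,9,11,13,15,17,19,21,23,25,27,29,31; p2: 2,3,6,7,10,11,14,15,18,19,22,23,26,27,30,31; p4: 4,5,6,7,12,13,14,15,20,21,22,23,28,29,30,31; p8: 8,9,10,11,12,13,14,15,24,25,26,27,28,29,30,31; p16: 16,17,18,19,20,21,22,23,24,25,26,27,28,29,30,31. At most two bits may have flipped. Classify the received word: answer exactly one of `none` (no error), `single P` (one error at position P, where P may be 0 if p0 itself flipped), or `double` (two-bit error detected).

s1: b1⊕b3⊕b5⊕b7⊕b9⊕b11⊕b13⊕b15⊕b17⊕b19⊕b21⊕b23⊕b25⊕b27⊕b29⊕b31 = 0⊕1⊕0⊕1⊕0⊕1⊕1⊕1⊕0⊕0⊕1⊕0⊕1⊕0⊕0⊕0 = 1
s2: b2⊕b3⊕b6⊕b7⊕b10⊕b11⊕b14⊕b15⊕b18⊕b19⊕b22⊕b23⊕b26⊕b27⊕b30⊕b31 = 0⊕1⊕0⊕1⊕0⊕1⊕1⊕1⊕1⊕0⊕0⊕0⊕0⊕0⊕1⊕0 = 1
s4: b4⊕b5⊕b6⊕b7⊕b12⊕b13⊕b14⊕b15⊕b20⊕b21⊕b22⊕b23⊕b28⊕b29⊕b30⊕b31 = 1⊕0⊕0⊕1⊕1⊕1⊕1⊕1⊕0⊕1⊕0⊕0⊕1⊕0⊕1⊕0 = 1
s8: b8⊕b9⊕b10⊕b11⊕b12⊕b13⊕b14⊕b15⊕b24⊕b25⊕b26⊕b27⊕b28⊕b29⊕b30⊕b31 = 0⊕0⊕0⊕1⊕1⊕1⊕1⊕1⊕1⊕1⊕0⊕0⊕1⊕0⊕1⊕0 = 1
s16: b16⊕b17⊕b18⊕b19⊕b20⊕b21⊕b22⊕b23⊕b24⊕b25⊕b26⊕b27⊕b28⊕b29⊕b30⊕b31 = 0⊕0⊕1⊕0⊕0⊕1⊕0⊕0⊕1⊕1⊕0⊕0⊕1⊕0⊕1⊕0 = 0
Syndrome (s16...s1) = 01111 → position 15.
Overall parity (XOR of all 32 bits, including p0): 1⊕0⊕0⊕1⊕1⊕0⊕0⊕1⊕0⊕0⊕0⊕1⊕1⊕1⊕1⊕1⊕0⊕0⊕1⊕0⊕0⊕1⊕0⊕0⊕1⊕1⊕0⊕0⊕1⊕0⊕1⊕0 = 1
Overall=1, syndrome position=15 → single-bit error at position 15.

single 15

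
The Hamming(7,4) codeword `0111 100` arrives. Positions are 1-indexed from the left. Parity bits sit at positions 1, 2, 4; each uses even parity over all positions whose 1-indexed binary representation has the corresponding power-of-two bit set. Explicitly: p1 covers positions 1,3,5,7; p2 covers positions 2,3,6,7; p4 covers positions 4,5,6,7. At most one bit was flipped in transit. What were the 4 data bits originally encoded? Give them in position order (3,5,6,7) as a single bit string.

1100

s1: b1⊕b3⊕b5⊕b7 = 0⊕1⊕1⊕0 = 0
s2: b2⊕b3⊕b6⊕b7 = 1⊕1⊕0⊕0 = 0
s4: b4⊕b5⊕b6⊕b7 = 1⊕1⊕0⊕0 = 0
Syndrome (s4...s1) = 000 → position 0 (no error).
No correction needed.
Data bits at positions 3,5,6,7: 1100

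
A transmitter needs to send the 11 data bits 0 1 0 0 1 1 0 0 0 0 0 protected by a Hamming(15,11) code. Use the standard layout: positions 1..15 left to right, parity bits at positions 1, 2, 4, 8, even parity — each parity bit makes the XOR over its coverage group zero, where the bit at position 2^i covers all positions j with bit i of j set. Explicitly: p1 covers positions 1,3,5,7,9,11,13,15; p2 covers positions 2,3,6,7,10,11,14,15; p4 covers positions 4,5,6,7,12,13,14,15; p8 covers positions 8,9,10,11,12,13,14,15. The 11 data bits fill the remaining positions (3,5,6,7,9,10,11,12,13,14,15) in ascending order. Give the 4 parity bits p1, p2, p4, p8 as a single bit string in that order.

0110

Place data bits at non-power-of-two positions: b3=0, b5=1, b6=0, b7=0, b9=1, b10=1, b11=0, b12=0, b13=0, b14=0, b15=0.
p1 = XOR of data positions {3,5,7,9,11,13,15} = 0⊕1⊕0⊕1⊕0⊕0⊕0 = 0
p2 = XOR of data positions {3,6,7,10,11,14,15} = 0⊕0⊕0⊕1⊕0⊕0⊕0 = 1
p4 = XOR of data positions {5,6,7,12,13,14,15} = 1⊕0⊕0⊕0⊕0⊕0⊕0 = 1
p8 = XOR of data positions {9,10,11,12,13,14,15} = 1⊕1⊕0⊕0⊕0⊕0⊕0 = 0
Parity bits p1,p2,p4,p8 = 0110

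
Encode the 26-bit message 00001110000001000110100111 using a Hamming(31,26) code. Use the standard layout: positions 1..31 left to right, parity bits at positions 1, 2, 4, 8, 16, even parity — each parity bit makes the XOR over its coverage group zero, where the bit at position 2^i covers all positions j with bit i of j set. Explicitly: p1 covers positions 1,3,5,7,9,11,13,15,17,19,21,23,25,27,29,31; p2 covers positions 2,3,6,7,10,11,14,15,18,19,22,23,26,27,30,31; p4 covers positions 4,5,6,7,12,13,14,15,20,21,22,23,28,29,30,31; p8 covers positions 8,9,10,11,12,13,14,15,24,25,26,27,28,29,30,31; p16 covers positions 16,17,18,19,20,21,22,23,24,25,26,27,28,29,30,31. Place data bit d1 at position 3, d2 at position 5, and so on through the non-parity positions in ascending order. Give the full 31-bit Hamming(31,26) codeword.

Place data bits at non-power-of-two positions: b3=0, b5=0, b6=0, b7=0, b9=1, b10=1, b11=1, b12=0, b13=0, b14=0, b15=0, b17=0, b18=0, b19=1, b20=0, b21=0, b22=0, b23=1, b24=1, b25=0, b26=1, b27=0, b28=0, b29=1, b30=1, b31=1.
p1 = XOR of data positions {3,5,7,9,11,13,15,17,19,21,23,25,27,29,31} = 0⊕0⊕0⊕1⊕1⊕0⊕0⊕0⊕1⊕0⊕1⊕0⊕0⊕1⊕1 = 0
p2 = XOR of data positions {3,6,7,10,11,14,15,18,19,22,23,26,27,30,31} = 0⊕0⊕0⊕1⊕1⊕0⊕0⊕0⊕1⊕0⊕1⊕1⊕0⊕1⊕1 = 1
p4 = XOR of data positions {5,6,7,12,13,14,15,20,21,22,23,28,29,30,31} = 0⊕0⊕0⊕0⊕0⊕0⊕0⊕0⊕0⊕0⊕1⊕0⊕1⊕1⊕1 = 0
p8 = XOR of data positions {9,10,11,12,13,14,15,24,25,26,27,28,29,30,31} = 1⊕1⊕1⊕0⊕0⊕0⊕0⊕1⊕0⊕1⊕0⊕0⊕1⊕1⊕1 = 0
p16 = XOR of data positions {17,18,19,20,21,22,23,24,25,26,27,28,29,30,31} = 0⊕0⊕1⊕0⊕0⊕0⊕1⊕1⊕0⊕1⊕0⊕0⊕1⊕1⊕1 = 1
Codeword b1..b31 = 0100000011100001001000110100111

0100000011100001001000110100111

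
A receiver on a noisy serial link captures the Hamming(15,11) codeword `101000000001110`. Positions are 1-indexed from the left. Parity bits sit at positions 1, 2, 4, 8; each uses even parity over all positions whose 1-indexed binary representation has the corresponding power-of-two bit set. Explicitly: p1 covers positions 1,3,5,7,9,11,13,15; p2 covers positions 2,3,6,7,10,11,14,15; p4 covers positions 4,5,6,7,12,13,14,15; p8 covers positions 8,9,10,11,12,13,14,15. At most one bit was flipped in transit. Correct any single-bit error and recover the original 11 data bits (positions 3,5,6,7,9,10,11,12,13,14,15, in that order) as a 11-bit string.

s1: b1⊕b3⊕b5⊕b7⊕b9⊕b11⊕b13⊕b15 = 1⊕1⊕0⊕0⊕0⊕0⊕1⊕0 = 1
s2: b2⊕b3⊕b6⊕b7⊕b10⊕b11⊕b14⊕b15 = 0⊕1⊕0⊕0⊕0⊕0⊕1⊕0 = 0
s4: b4⊕b5⊕b6⊕b7⊕b12⊕b13⊕b14⊕b15 = 0⊕0⊕0⊕0⊕1⊕1⊕1⊕0 = 1
s8: b8⊕b9⊕b10⊕b11⊕b12⊕b13⊕b14⊕b15 = 0⊕0⊕0⊕0⊕1⊕1⊕1⊕0 = 1
Syndrome (s8...s1) = 1101 → position 13.
Flip bit 13: corrected codeword = 101000000001010
Data bits at positions 3,5,6,7,9,10,11,12,13,14,15: 10000001010

10000001010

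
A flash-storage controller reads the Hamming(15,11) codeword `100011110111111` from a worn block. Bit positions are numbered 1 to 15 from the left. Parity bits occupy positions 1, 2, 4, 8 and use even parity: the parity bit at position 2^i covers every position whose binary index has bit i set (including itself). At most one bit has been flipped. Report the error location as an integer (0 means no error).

s1: b1⊕b3⊕b5⊕b7⊕b9⊕b11⊕b13⊕b15 = 1⊕0⊕1⊕1⊕0⊕1⊕1⊕1 = 0
s2: b2⊕b3⊕b6⊕b7⊕b10⊕b11⊕b14⊕b15 = 0⊕0⊕1⊕1⊕1⊕1⊕1⊕1 = 0
s4: b4⊕b5⊕b6⊕b7⊕b12⊕b13⊕b14⊕b15 = 0⊕1⊕1⊕1⊕1⊕1⊕1⊕1 = 1
s8: b8⊕b9⊕b10⊕b11⊕b12⊕b13⊕b14⊕b15 = 1⊕0⊕1⊕1⊕1⊕1⊕1⊕1 = 1
Syndrome (s8...s1) = 1100 → position 12.

12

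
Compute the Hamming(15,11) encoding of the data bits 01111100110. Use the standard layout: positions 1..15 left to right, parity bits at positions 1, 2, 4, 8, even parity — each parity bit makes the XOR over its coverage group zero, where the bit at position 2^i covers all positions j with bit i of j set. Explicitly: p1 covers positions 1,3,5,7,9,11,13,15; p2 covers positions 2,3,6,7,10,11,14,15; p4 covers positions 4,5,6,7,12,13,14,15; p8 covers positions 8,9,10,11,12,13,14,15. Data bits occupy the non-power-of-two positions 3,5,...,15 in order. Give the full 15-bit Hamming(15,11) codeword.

Place data bits at non-power-of-two positions: b3=0, b5=1, b6=1, b7=1, b9=1, b10=1, b11=0, b12=0, b13=1, b14=1, b15=0.
p1 = XOR of data positions {3,5,7,9,11,13,15} = 0⊕1⊕1⊕1⊕0⊕1⊕0 = 0
p2 = XOR of data positions {3,6,7,10,11,14,15} = 0⊕1⊕1⊕1⊕0⊕1⊕0 = 0
p4 = XOR of data positions {5,6,7,12,13,14,15} = 1⊕1⊕1⊕0⊕1⊕1⊕0 = 1
p8 = XOR of data positions {9,10,11,12,13,14,15} = 1⊕1⊕0⊕0⊕1⊕1⊕0 = 0
Codeword b1..b15 = 000111101100110

000111101100110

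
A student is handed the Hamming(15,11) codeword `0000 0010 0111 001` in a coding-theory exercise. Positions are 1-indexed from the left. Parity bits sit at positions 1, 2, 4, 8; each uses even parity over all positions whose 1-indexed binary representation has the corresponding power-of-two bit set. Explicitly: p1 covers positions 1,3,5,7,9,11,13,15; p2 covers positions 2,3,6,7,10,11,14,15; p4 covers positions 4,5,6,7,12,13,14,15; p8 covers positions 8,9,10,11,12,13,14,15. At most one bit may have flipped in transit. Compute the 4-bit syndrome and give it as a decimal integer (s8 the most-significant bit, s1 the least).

s1: b1⊕b3⊕b5⊕b7⊕b9⊕b11⊕b13⊕b15 = 0⊕0⊕0⊕1⊕0⊕1⊕0⊕1 = 1
s2: b2⊕b3⊕b6⊕b7⊕b10⊕b11⊕b14⊕b15 = 0⊕0⊕0⊕1⊕1⊕1⊕0⊕1 = 0
s4: b4⊕b5⊕b6⊕b7⊕b12⊕b13⊕b14⊕b15 = 0⊕0⊕0⊕1⊕1⊕0⊕0⊕1 = 1
s8: b8⊕b9⊕b10⊕b11⊕b12⊕b13⊕b14⊕b15 = 0⊕0⊕1⊕1⊕1⊕0⊕0⊕1 = 0
Syndrome (s8...s1) = 0101 → position 5.

5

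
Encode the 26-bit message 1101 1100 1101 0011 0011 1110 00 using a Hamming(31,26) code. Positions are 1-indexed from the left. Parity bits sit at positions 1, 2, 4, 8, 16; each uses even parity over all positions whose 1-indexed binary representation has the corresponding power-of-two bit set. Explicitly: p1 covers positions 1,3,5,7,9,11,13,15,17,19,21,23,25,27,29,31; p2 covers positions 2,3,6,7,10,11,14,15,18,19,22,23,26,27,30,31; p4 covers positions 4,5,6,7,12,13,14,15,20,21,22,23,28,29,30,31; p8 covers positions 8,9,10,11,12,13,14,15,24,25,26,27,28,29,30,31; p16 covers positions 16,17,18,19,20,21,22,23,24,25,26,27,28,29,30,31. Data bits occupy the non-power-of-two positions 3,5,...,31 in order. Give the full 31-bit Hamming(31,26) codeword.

Place data bits at non-power-of-two positions: b3=1, b5=1, b6=0, b7=1, b9=1, b10=1, b11=0, b12=0, b13=1, b14=1, b15=0, b17=1, b18=0, b19=0, b20=1, b21=1, b22=0, b23=0, b24=1, b25=1, b26=1, b27=1, b28=1, b29=0, b30=0, b31=0.
p1 = XOR of data positions {3,5,7,9,11,13,15,17,19,21,23,25,27,29,31} = 1⊕1⊕1⊕1⊕0⊕1⊕0⊕1⊕0⊕1⊕0⊕1⊕1⊕0⊕0 = 1
p2 = XOR of data positions {3,6,7,10,11,14,15,18,19,22,23,26,27,30,31} = 1⊕0⊕1⊕1⊕0⊕1⊕0⊕0⊕0⊕0⊕0⊕1⊕1⊕0⊕0 = 0
p4 = XOR of data positions {5,6,7,12,13,14,15,20,21,22,23,28,29,30,31} = 1⊕0⊕1⊕0⊕1⊕1⊕0⊕1⊕1⊕0⊕0⊕1⊕0⊕0⊕0 = 1
p8 = XOR of data positions {9,10,11,12,13,14,15,24,25,26,27,28,29,30,31} = 1⊕1⊕0⊕0⊕1⊕1⊕0⊕1⊕1⊕1⊕1⊕1⊕0⊕0⊕0 = 1
p16 = XOR of data positions {17,18,19,20,21,22,23,24,25,26,27,28,29,30,31} = 1⊕0⊕0⊕1⊕1⊕0⊕0⊕1⊕1⊕1⊕1⊕1⊕0⊕0⊕0 = 0
Codeword b1..b31 = 1011101111001100100110011111000

1011101111001100100110011111000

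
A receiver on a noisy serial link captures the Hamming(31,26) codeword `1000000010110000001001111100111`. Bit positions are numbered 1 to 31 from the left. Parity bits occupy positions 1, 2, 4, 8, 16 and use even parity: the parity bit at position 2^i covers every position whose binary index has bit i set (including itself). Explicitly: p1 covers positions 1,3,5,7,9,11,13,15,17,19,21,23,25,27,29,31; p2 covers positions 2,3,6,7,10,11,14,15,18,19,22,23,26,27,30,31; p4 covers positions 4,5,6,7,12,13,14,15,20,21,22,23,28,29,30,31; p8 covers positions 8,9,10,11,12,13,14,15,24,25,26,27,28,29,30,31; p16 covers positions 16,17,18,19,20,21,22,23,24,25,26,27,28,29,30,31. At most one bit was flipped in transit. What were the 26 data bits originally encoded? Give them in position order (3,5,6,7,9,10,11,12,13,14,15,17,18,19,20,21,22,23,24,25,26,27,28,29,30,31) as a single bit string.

s1: b1⊕b3⊕b5⊕b7⊕b9⊕b11⊕b13⊕b15⊕b17⊕b19⊕b21⊕b23⊕b25⊕b27⊕b29⊕b31 = 1⊕0⊕0⊕0⊕1⊕1⊕0⊕0⊕0⊕1⊕0⊕1⊕1⊕0⊕1⊕1 = 0
s2: b2⊕b3⊕b6⊕b7⊕b10⊕b11⊕b14⊕b15⊕b18⊕b19⊕b22⊕b23⊕b26⊕b27⊕b30⊕b31 = 0⊕0⊕0⊕0⊕0⊕1⊕0⊕0⊕0⊕1⊕1⊕1⊕1⊕0⊕1⊕1 = 1
s4: b4⊕b5⊕b6⊕b7⊕b12⊕b13⊕b14⊕b15⊕b20⊕b21⊕b22⊕b23⊕b28⊕b29⊕b30⊕b31 = 0⊕0⊕0⊕0⊕1⊕0⊕0⊕0⊕0⊕0⊕1⊕1⊕0⊕1⊕1⊕1 = 0
s8: b8⊕b9⊕b10⊕b11⊕b12⊕b13⊕b14⊕b15⊕b24⊕b25⊕b26⊕b27⊕b28⊕b29⊕b30⊕b31 = 0⊕1⊕0⊕1⊕1⊕0⊕0⊕0⊕1⊕1⊕1⊕0⊕0⊕1⊕1⊕1 = 1
s16: b16⊕b17⊕b18⊕b19⊕b20⊕b21⊕b22⊕b23⊕b24⊕b25⊕b26⊕b27⊕b28⊕b29⊕b30⊕b31 = 0⊕0⊕0⊕1⊕0⊕0⊕1⊕1⊕1⊕1⊕1⊕0⊕0⊕1⊕1⊕1 = 1
Syndrome (s16...s1) = 11010 → position 26.
Flip bit 26: corrected codeword = 1000000010110000001001111000111
Data bits at positions 3,5,6,7,9,10,11,12,13,14,15,17,18,19,20,21,22,23,24,25,26,27,28,29,30,31: 00001011000001001111000111

00001011000001001111000111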